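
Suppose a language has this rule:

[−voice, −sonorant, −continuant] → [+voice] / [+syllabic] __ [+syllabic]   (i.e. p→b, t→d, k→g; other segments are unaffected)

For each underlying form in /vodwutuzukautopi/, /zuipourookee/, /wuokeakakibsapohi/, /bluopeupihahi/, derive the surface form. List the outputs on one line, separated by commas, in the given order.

/vodwutuzukautopi/: /t/ is a voiceless stop between vowels /u/ and /u/, so it voices to [d]. /k/ is a voiceless stop between vowels /u/ and /a/, so it voices to [g]. /t/ is a voiceless stop between vowels /u/ and /o/, so it voices to [d]. /p/ is a voiceless stop between vowels /o/ and /i/, so it voices to [b]. → [vodwuduzugaudobi].
/zuipourookee/: /p/ is a voiceless stop between vowels /i/ and /o/, so it voices to [b]. /k/ is a voiceless stop between vowels /o/ and /e/, so it voices to [g]. → [zuibouroogee].
/wuokeakakibsapohi/: /k/ is a voiceless stop between vowels /o/ and /e/, so it voices to [g]. /k/ is a voiceless stop between vowels /a/ and /a/, so it voices to [g]. /k/ is a voiceless stop between vowels /a/ and /i/, so it voices to [g]. /p/ is a voiceless stop between vowels /a/ and /o/, so it voices to [b]. → [wuogeagagibsabohi].
/bluopeupihahi/: /p/ is a voiceless stop between vowels /o/ and /e/, so it voices to [b]. /p/ is a voiceless stop between vowels /u/ and /i/, so it voices to [b]. → [bluobeubihahi].

vodwuduzugaudobi, zuibouroogee, wuogeagagibsabohi, bluobeubihahi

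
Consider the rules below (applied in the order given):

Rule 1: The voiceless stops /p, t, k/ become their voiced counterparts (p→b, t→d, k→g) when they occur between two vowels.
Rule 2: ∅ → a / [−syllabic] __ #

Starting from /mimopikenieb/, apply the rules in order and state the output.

mimobigenieba

Rule 1 (intervocalic voicing): /p/ is a voiceless stop between vowels /o/ and /i/, so it voices to [b]. /k/ is a voiceless stop between vowels /i/ and /e/, so it voices to [g]. /mimopikenieb/ → mimobigenieb.
Rule 2 (final a-epenthesis): the form ends in the consonant /b/, so [a] is inserted word-finally. /mimobigenieb/ → mimobigenieba.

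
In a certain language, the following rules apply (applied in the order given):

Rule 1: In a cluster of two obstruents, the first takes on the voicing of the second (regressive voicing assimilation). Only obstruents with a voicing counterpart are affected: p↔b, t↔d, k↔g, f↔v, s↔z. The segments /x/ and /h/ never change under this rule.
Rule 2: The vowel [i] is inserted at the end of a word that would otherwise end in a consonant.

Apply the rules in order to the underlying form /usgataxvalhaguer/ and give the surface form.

uzgataxvalhagueri

Rule 1 (regressive voicing assimilation): /s/ precedes the voiced obstruent /g/, so it voices to [z] by assimilation. /usgataxvalhaguer/ → uzgataxvalhaguer.
Rule 2 (final i-epenthesis): the form ends in the consonant /r/, so [i] is inserted word-finally. /uzgataxvalhaguer/ → uzgataxvalhagueri.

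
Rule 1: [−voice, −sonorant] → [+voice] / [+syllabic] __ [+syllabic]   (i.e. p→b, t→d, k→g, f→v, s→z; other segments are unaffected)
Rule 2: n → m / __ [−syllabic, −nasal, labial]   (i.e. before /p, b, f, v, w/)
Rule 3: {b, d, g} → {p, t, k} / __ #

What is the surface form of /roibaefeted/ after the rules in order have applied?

Rule 1 (intervocalic voicing): /f/ is a voiceless obstruent between vowels /e/ and /e/, so it voices to [v]. /t/ is a voiceless obstruent between vowels /e/ and /e/, so it voices to [d]. /roibaefeted/ → roibaeveded.
Rule 2 (nasal place assimilation): no segment meets the environment; /roibaeveded/ is unchanged.
Rule 3 (final devoicing): /d/ is a voiced stop in word-final position, so it devoices to [t]. /roibaeveded/ → roibaevedet.

roibaevedet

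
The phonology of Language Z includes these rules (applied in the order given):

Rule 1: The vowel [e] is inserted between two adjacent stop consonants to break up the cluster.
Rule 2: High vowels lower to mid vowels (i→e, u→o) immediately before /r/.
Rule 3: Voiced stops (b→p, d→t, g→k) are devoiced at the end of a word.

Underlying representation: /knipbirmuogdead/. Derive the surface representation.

knipebermuogedeat

Rule 1 (stop-cluster e-epenthesis): /p/ and /b/ form a stop–stop cluster, so [e] is inserted between them. /g/ and /d/ form a stop–stop cluster, so [e] is inserted between them. /knipbirmuogdead/ → knipebirmuogedead.
Rule 2 (pre-rhotic lowering): /i/ is a high vowel immediately before /r/, so it lowers to [e]. /knipebirmuogedead/ → knipebermuogedead.
Rule 3 (final devoicing): /d/ is a voiced stop in word-final position, so it devoices to [t]. /knipebermuogedead/ → knipebermuogedeat.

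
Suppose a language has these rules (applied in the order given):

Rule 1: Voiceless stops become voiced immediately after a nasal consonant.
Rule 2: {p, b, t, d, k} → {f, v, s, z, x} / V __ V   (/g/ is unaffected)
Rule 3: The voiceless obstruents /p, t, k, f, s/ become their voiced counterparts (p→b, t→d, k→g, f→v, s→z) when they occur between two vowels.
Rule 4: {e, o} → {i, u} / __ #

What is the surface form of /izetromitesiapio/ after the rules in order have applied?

Rule 1 (post-nasal voicing): no segment meets the environment; /izetromitesiapio/ is unchanged.
Rule 2 (intervocalic spirantization): /t/ is a stop between vowels /i/ and /e/, so it spirantizes to the fricative [s]. /p/ is a stop between vowels /a/ and /i/, so it spirantizes to the fricative [f]. /izetromitesiapio/ → izetromisesiafio.
Rule 3 (intervocalic voicing): /s/ is a voiceless obstruent between vowels /i/ and /e/, so it voices to [z]. /s/ is a voiceless obstruent between vowels /e/ and /i/, so it voices to [z]. /f/ is a voiceless obstruent between vowels /a/ and /i/, so it voices to [v]. /izetromisesiafio/ → izetromizeziavio.
Rule 4 (final vowel raising): /o/ is a mid vowel in word-final position, so it raises to [u]. /izetromizeziavio/ → izetromizeziaviu.

izetromizeziaviu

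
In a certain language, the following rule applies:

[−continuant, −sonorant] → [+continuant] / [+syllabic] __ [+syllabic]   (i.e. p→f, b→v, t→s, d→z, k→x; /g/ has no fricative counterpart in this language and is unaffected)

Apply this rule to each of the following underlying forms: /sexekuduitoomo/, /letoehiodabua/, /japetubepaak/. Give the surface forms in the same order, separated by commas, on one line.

sexexuzuisoomo, lesoehiozavua, jafesuvefaak

/sexekuduitoomo/: /k/ is a stop between vowels /e/ and /u/, so it spirantizes to the fricative [x]. /d/ is a stop between vowels /u/ and /u/, so it spirantizes to the fricative [z]. /t/ is a stop between vowels /i/ and /o/, so it spirantizes to the fricative [s]. → [sexexuzuisoomo].
/letoehiodabua/: /t/ is a stop between vowels /e/ and /o/, so it spirantizes to the fricative [s]. /d/ is a stop between vowels /o/ and /a/, so it spirantizes to the fricative [z]. /b/ is a stop between vowels /a/ and /u/, so it spirantizes to the fricative [v]. → [lesoehiozavua].
/japetubepaak/: /p/ is a stop between vowels /a/ and /e/, so it spirantizes to the fricative [f]. /t/ is a stop between vowels /e/ and /u/, so it spirantizes to the fricative [s]. /b/ is a stop between vowels /u/ and /e/, so it spirantizes to the fricative [v]. /p/ is a stop between vowels /e/ and /a/, so it spirantizes to the fricative [f]. → [jafesuvefaak].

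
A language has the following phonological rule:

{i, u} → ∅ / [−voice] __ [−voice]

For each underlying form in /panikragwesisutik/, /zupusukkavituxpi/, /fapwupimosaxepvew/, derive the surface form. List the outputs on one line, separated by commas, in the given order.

/panikragwesisutik/: /i/ is a high vowel flanked by voiceless consonants /s/ and /s/, so it deletes. /u/ is a high vowel flanked by voiceless consonants /s/ and /t/, so it deletes. /i/ is a high vowel flanked by voiceless consonants /t/ and /k/, so it deletes. → [panikragwesstk].
/zupusukkavituxpi/: /u/ is a high vowel flanked by voiceless consonants /p/ and /s/, so it deletes. /u/ is a high vowel flanked by voiceless consonants /s/ and /k/, so it deletes. /u/ is a high vowel flanked by voiceless consonants /t/ and /x/, so it deletes. → [zupskkavitxpi].
/fapwupimosaxepvew/: the rule's environment is not met; surfaces unchanged as [fapwupimosaxepvew].

panikragwesstk, zupskkavitxpi, fapwupimosaxepvew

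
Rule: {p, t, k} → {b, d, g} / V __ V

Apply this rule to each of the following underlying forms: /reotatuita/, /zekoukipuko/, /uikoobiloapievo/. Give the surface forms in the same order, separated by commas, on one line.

/reotatuita/: /t/ is a voiceless stop between vowels /o/ and /a/, so it voices to [d]. /t/ is a voiceless stop between vowels /a/ and /u/, so it voices to [d]. /t/ is a voiceless stop between vowels /i/ and /a/, so it voices to [d]. → [reodaduida].
/zekoukipuko/: /k/ is a voiceless stop between vowels /e/ and /o/, so it voices to [g]. /k/ is a voiceless stop between vowels /u/ and /i/, so it voices to [g]. /p/ is a voiceless stop between vowels /i/ and /u/, so it voices to [b]. /k/ is a voiceless stop between vowels /u/ and /o/, so it voices to [g]. → [zegougibugo].
/uikoobiloapievo/: /k/ is a voiceless stop between vowels /i/ and /o/, so it voices to [g]. /p/ is a voiceless stop between vowels /a/ and /i/, so it voices to [b]. → [uigoobiloabievo].

reodaduida, zegougibugo, uigoobiloabievo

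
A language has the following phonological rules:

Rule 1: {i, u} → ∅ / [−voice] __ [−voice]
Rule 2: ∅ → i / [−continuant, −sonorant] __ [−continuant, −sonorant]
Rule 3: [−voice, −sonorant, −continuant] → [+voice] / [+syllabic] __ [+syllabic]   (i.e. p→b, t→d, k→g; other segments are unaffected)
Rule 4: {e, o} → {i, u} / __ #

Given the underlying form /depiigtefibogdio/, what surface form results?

debiigidefibogidiu

Rule 1 (high vowel syncope): no segment meets the environment; /depiigtefibogdio/ is unchanged.
Rule 2 (stop-cluster i-epenthesis): /g/ and /t/ form a stop–stop cluster, so [i] is inserted between them. /g/ and /d/ form a stop–stop cluster, so [i] is inserted between them. /depiigtefibogdio/ → depiigitefibogidio.
Rule 3 (intervocalic voicing): /p/ is a voiceless stop between vowels /e/ and /i/, so it voices to [b]. /t/ is a voiceless stop between vowels /i/ and /e/, so it voices to [d]. /depiigitefibogidio/ → debiigidefibogidio.
Rule 4 (final vowel raising): /o/ is a mid vowel in word-final position, so it raises to [u]. /debiigidefibogidio/ → debiigidefibogidiu.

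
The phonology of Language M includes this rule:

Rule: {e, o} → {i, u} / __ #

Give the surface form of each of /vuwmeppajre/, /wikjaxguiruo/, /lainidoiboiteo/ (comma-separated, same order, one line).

vuwmeppajri, wikjaxguiruu, lainidoiboiteu

/vuwmeppajre/: /e/ is a mid vowel in word-final position, so it raises to [i]. → [vuwmeppajri].
/wikjaxguiruo/: /o/ is a mid vowel in word-final position, so it raises to [u]. → [wikjaxguiruu].
/lainidoiboiteo/: /o/ is a mid vowel in word-final position, so it raises to [u]. → [lainidoiboiteu].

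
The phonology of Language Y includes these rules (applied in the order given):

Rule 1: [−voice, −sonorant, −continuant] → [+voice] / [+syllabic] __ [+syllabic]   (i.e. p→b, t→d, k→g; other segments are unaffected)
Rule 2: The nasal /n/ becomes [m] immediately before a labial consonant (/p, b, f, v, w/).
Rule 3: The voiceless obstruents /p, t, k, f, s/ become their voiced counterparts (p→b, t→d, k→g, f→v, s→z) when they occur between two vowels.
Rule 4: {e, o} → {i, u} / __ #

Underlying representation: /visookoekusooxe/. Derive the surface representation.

vizoogoeguzooxi

Rule 1 (intervocalic voicing): /k/ is a voiceless stop between vowels /o/ and /o/, so it voices to [g]. /k/ is a voiceless stop between vowels /e/ and /u/, so it voices to [g]. /visookoekusooxe/ → visoogoegusooxe.
Rule 2 (nasal place assimilation): no segment meets the environment; /visoogoegusooxe/ is unchanged.
Rule 3 (intervocalic voicing): /s/ is a voiceless obstruent between vowels /i/ and /o/, so it voices to [z]. /s/ is a voiceless obstruent between vowels /u/ and /o/, so it voices to [z]. /visoogoegusooxe/ → vizoogoeguzooxe.
Rule 4 (final vowel raising): /e/ is a mid vowel in word-final position, so it raises to [i]. /vizoogoeguzooxe/ → vizoogoeguzooxi.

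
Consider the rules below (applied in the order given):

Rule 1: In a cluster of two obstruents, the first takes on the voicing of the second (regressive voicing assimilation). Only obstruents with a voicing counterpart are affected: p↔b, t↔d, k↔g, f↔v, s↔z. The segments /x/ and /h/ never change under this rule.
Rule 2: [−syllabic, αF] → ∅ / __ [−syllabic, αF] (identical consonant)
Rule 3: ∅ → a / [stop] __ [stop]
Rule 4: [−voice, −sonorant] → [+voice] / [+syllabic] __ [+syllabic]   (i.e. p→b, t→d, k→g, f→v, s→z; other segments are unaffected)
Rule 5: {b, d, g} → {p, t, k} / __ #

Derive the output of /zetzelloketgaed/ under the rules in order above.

zedzelogedagaet

Rule 1 (regressive voicing assimilation): /t/ precedes the voiced obstruent /z/, so it voices to [d] by assimilation. /t/ precedes the voiced obstruent /g/, so it voices to [d] by assimilation. /zetzelloketgaed/ → zedzellokedgaed.
Rule 2 (degemination): /ll/ is a geminate; the first /l/ deletes. /zedzellokedgaed/ → zedzelokedgaed.
Rule 3 (stop-cluster a-epenthesis): /d/ and /g/ form a stop–stop cluster, so [a] is inserted between them. /zedzelokedgaed/ → zedzelokedagaed.
Rule 4 (intervocalic voicing): /k/ is a voiceless obstruent between vowels /o/ and /e/, so it voices to [g]. /zedzelokedagaed/ → zedzelogedagaed.
Rule 5 (final devoicing): /d/ is a voiced stop in word-final position, so it devoices to [t]. /zedzelogedagaed/ → zedzelogedagaet.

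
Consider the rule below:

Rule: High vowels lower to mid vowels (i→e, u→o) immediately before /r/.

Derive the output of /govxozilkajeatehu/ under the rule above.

govxozilkajeatehu

No segment of /govxozilkajeatehu/ meets the structural description of the rule, so the form surfaces unchanged.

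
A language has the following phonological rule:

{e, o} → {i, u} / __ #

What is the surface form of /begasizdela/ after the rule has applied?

begasizdela

No segment of /begasizdela/ meets the structural description of the rule, so the form surfaces unchanged.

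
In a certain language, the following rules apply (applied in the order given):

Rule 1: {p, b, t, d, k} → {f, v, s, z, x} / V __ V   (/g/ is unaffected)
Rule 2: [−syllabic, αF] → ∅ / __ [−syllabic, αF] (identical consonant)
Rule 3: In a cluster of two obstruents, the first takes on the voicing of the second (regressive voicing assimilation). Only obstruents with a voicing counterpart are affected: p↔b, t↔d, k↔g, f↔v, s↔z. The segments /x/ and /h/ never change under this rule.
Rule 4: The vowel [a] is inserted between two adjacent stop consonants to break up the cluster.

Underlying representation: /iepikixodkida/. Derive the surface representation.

Rule 1 (intervocalic spirantization): /p/ is a stop between vowels /e/ and /i/, so it spirantizes to the fricative [f]. /k/ is a stop between vowels /i/ and /i/, so it spirantizes to the fricative [x]. /d/ is a stop between vowels /i/ and /a/, so it spirantizes to the fricative [z]. /iepikixodkida/ → iefixixodkiza.
Rule 2 (degemination): no segment meets the environment; /iefixixodkiza/ is unchanged.
Rule 3 (regressive voicing assimilation): /d/ precedes the voiceless obstruent /k/, so it devoices to [t] by assimilation. /iefixixodkiza/ → iefixixotkiza.
Rule 4 (stop-cluster a-epenthesis): /t/ and /k/ form a stop–stop cluster, so [a] is inserted between them. /iefixixotkiza/ → iefixixotakiza.

iefixixotakiza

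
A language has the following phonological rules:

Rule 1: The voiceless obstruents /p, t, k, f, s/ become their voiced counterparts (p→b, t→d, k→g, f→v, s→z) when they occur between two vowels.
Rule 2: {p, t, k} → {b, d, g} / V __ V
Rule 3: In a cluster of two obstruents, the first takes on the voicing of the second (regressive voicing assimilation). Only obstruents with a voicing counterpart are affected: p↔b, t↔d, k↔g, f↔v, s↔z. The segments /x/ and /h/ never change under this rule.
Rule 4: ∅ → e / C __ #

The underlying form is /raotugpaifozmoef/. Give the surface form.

raodukpaivozmoefe

Rule 1 (intervocalic voicing): /t/ is a voiceless obstruent between vowels /o/ and /u/, so it voices to [d]. /f/ is a voiceless obstruent between vowels /i/ and /o/, so it voices to [v]. /raotugpaifozmoef/ → raodugpaivozmoef.
Rule 2 (intervocalic voicing): no segment meets the environment; /raodugpaivozmoef/ is unchanged.
Rule 3 (regressive voicing assimilation): /g/ precedes the voiceless obstruent /p/, so it devoices to [k] by assimilation. /raodugpaivozmoef/ → raodukpaivozmoef.
Rule 4 (final e-epenthesis): the form ends in the consonant /f/, so [e] is inserted word-finally. /raodukpaivozmoef/ → raodukpaivozmoefe.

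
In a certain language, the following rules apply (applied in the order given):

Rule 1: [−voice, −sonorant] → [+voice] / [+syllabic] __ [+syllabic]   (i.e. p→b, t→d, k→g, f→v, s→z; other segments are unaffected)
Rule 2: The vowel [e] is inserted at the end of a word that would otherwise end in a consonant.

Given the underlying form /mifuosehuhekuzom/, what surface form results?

mivuozehuheguzome

Rule 1 (intervocalic voicing): /f/ is a voiceless obstruent between vowels /i/ and /u/, so it voices to [v]. /s/ is a voiceless obstruent between vowels /o/ and /e/, so it voices to [z]. /k/ is a voiceless obstruent between vowels /e/ and /u/, so it voices to [g]. /mifuosehuhekuzom/ → mivuozehuheguzom.
Rule 2 (final e-epenthesis): the form ends in the consonant /m/, so [e] is inserted word-finally. /mivuozehuheguzom/ → mivuozehuheguzome.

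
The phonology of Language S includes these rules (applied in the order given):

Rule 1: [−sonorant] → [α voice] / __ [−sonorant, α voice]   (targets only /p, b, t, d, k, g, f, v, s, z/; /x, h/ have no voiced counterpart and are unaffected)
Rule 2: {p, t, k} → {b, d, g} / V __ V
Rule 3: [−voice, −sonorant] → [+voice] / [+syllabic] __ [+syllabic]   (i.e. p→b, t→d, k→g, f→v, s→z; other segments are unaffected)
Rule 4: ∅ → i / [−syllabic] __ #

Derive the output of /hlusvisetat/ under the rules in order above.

Rule 1 (regressive voicing assimilation): /s/ precedes the voiced obstruent /v/, so it voices to [z] by assimilation. /hlusvisetat/ → hluzvisetat.
Rule 2 (intervocalic voicing): /t/ is a voiceless stop between vowels /e/ and /a/, so it voices to [d]. /hluzvisetat/ → hluzvisedat.
Rule 3 (intervocalic voicing): /s/ is a voiceless obstruent between vowels /i/ and /e/, so it voices to [z]. /hluzvisedat/ → hluzvizedat.
Rule 4 (final i-epenthesis): the form ends in the consonant /t/, so [i] is inserted word-finally. /hluzvizedat/ → hluzvizedati.

hluzvizedati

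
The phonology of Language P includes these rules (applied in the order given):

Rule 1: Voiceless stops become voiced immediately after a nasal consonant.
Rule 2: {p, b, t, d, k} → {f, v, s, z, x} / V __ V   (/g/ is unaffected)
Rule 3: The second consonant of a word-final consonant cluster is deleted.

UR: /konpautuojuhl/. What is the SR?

konbausuojuh

Rule 1 (post-nasal voicing): /p/ is a voiceless stop immediately after the nasal /n/, so it voices to [b]. /konpautuojuhl/ → konbautuojuhl.
Rule 2 (intervocalic spirantization): /t/ is a stop between vowels /u/ and /u/, so it spirantizes to the fricative [s]. /konbautuojuhl/ → konbausuojuhl.
Rule 3 (final cluster simplification): /l/ is the second consonant of a word-final cluster /hl/, so it deletes. /konbausuojuhl/ → konbausuojuh.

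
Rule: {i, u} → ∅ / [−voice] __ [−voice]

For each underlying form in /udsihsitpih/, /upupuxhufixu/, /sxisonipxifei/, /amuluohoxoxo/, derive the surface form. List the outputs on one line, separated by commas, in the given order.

udshstph, uppxhfxu, sxsonipxfei, amuluohoxoxo

/udsihsitpih/: /i/ is a high vowel flanked by voiceless consonants /s/ and /h/, so it deletes. /i/ is a high vowel flanked by voiceless consonants /s/ and /t/, so it deletes. /i/ is a high vowel flanked by voiceless consonants /p/ and /h/, so it deletes. → [udshstph].
/upupuxhufixu/: /u/ is a high vowel flanked by voiceless consonants /p/ and /p/, so it deletes. /u/ is a high vowel flanked by voiceless consonants /p/ and /x/, so it deletes. /u/ is a high vowel flanked by voiceless consonants /h/ and /f/, so it deletes. /i/ is a high vowel flanked by voiceless consonants /f/ and /x/, so it deletes. → [uppxhfxu].
/sxisonipxifei/: /i/ is a high vowel flanked by voiceless consonants /x/ and /s/, so it deletes. /i/ is a high vowel flanked by voiceless consonants /x/ and /f/, so it deletes. → [sxsonipxfei].
/amuluohoxoxo/: the rule's environment is not met; surfaces unchanged as [amuluohoxoxo].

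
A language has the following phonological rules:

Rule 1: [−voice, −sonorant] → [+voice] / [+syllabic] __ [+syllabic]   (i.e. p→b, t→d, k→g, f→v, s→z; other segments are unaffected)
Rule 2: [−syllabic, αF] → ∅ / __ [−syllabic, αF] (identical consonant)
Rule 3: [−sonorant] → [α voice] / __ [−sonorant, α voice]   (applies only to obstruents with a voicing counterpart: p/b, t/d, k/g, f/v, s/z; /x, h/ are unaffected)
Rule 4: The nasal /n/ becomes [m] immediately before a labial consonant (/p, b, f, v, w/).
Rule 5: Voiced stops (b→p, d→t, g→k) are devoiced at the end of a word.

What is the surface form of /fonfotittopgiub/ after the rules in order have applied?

Rule 1 (intervocalic voicing): /t/ is a voiceless obstruent between vowels /o/ and /i/, so it voices to [d]. /fonfotittopgiub/ → fonfodittopgiub.
Rule 2 (degemination): /tt/ is a geminate; the first /t/ deletes. /fonfodittopgiub/ → fonfoditopgiub.
Rule 3 (regressive voicing assimilation): /p/ precedes the voiced obstruent /g/, so it voices to [b] by assimilation. /fonfoditopgiub/ → fonfoditobgiub.
Rule 4 (nasal place assimilation): /n/ precedes the labial consonant /f/, so it assimilates in place to [m]. /fonfoditobgiub/ → fomfoditobgiub.
Rule 5 (final devoicing): /b/ is a voiced stop in word-final position, so it devoices to [p]. /fomfoditobgiub/ → fomfoditobgiup.

fomfoditobgiup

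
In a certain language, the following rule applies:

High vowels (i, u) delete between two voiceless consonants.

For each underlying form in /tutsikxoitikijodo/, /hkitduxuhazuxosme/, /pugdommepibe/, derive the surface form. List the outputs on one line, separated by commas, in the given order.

ttskxoitkijodo, hktduxhazuxosme, pugdommepibe

/tutsikxoitikijodo/: /u/ is a high vowel flanked by voiceless consonants /t/ and /t/, so it deletes. /i/ is a high vowel flanked by voiceless consonants /s/ and /k/, so it deletes. /i/ is a high vowel flanked by voiceless consonants /t/ and /k/, so it deletes. → [ttskxoitkijodo].
/hkitduxuhazuxosme/: /i/ is a high vowel flanked by voiceless consonants /k/ and /t/, so it deletes. /u/ is a high vowel flanked by voiceless consonants /x/ and /h/, so it deletes. → [hktduxhazuxosme].
/pugdommepibe/: the rule's environment is not met; surfaces unchanged as [pugdommepibe].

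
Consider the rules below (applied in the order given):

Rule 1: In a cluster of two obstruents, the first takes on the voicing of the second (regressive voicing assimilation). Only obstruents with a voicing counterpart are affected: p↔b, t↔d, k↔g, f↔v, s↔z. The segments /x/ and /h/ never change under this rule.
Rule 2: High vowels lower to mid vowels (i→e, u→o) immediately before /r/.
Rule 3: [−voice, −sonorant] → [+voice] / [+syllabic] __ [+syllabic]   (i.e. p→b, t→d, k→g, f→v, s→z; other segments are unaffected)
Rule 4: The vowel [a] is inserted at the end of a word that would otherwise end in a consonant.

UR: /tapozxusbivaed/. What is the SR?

tabosxuzbivaeda

Rule 1 (regressive voicing assimilation): /z/ precedes the voiceless obstruent /x/, so it devoices to [s] by assimilation. /s/ precedes the voiced obstruent /b/, so it voices to [z] by assimilation. /tapozxusbivaed/ → taposxuzbivaed.
Rule 2 (pre-rhotic lowering): no segment meets the environment; /taposxuzbivaed/ is unchanged.
Rule 3 (intervocalic voicing): /p/ is a voiceless obstruent between vowels /a/ and /o/, so it voices to [b]. /taposxuzbivaed/ → tabosxuzbivaed.
Rule 4 (final a-epenthesis): the form ends in the consonant /d/, so [a] is inserted word-finally. /tabosxuzbivaed/ → tabosxuzbivaeda.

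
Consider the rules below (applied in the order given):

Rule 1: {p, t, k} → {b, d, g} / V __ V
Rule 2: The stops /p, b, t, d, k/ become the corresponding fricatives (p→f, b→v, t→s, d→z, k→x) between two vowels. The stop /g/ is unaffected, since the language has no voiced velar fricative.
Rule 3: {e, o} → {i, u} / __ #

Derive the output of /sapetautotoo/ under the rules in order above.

savezauzozou

Rule 1 (intervocalic voicing): /p/ is a voiceless stop between vowels /a/ and /e/, so it voices to [b]. /t/ is a voiceless stop between vowels /e/ and /a/, so it voices to [d]. /t/ is a voiceless stop between vowels /u/ and /o/, so it voices to [d]. /t/ is a voiceless stop between vowels /o/ and /o/, so it voices to [d]. /sapetautotoo/ → sabedaudodoo.
Rule 2 (intervocalic spirantization): /b/ is a stop between vowels /a/ and /e/, so it spirantizes to the fricative [v]. /d/ is a stop between vowels /e/ and /a/, so it spirantizes to the fricative [z]. /d/ is a stop between vowels /u/ and /o/, so it spirantizes to the fricative [z]. /d/ is a stop between vowels /o/ and /o/, so it spirantizes to the fricative [z]. /sabedaudodoo/ → savezauzozoo.
Rule 3 (final vowel raising): /o/ is a mid vowel in word-final position, so it raises to [u]. /savezauzozoo/ → savezauzozou.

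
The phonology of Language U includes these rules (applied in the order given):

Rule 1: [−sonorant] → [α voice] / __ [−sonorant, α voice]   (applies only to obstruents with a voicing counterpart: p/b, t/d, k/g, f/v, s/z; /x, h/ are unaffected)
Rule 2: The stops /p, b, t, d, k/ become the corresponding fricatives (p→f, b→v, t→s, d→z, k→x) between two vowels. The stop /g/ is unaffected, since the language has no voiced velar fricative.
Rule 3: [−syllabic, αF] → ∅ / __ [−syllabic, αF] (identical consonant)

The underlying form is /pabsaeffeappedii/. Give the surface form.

papsaefeapezii

Rule 1 (regressive voicing assimilation): /b/ precedes the voiceless obstruent /s/, so it devoices to [p] by assimilation. /pabsaeffeappedii/ → papsaeffeappedii.
Rule 2 (intervocalic spirantization): /d/ is a stop between vowels /e/ and /i/, so it spirantizes to the fricative [z]. /papsaeffeappedii/ → papsaeffeappezii.
Rule 3 (degemination): /ff/ is a geminate; the first /f/ deletes. /pp/ is a geminate; the first /p/ deletes. /papsaeffeappezii/ → papsaefeapezii.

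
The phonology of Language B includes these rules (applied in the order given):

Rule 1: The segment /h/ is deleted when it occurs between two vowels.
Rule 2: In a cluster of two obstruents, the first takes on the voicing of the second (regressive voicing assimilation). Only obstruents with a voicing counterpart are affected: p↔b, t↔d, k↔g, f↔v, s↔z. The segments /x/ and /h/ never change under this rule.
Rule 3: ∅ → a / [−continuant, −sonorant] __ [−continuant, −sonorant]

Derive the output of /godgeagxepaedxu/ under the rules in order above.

Rule 1 (intervocalic h-deletion): no segment meets the environment; /godgeagxepaedxu/ is unchanged.
Rule 2 (regressive voicing assimilation): /g/ precedes the voiceless obstruent /x/, so it devoices to [k] by assimilation. /d/ precedes the voiceless obstruent /x/, so it devoices to [t] by assimilation. /godgeagxepaedxu/ → godgeakxepaetxu.
Rule 3 (stop-cluster a-epenthesis): /d/ and /g/ form a stop–stop cluster, so [a] is inserted between them. /godgeakxepaetxu/ → godageakxepaetxu.

godageakxepaetxu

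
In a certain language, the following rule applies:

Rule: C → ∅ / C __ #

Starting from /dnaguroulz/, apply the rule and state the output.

dnaguroul

/z/ is the second consonant of a word-final cluster /lz/, so it deletes.
The other instances of /d/, /n/, /g/, /r/, /l/ do not occur in the required environment and remain unchanged.
Surface form: [dnaguroul].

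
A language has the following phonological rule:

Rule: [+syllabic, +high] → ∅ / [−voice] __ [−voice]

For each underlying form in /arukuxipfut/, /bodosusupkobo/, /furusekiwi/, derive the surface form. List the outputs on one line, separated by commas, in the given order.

/arukuxipfut/: /u/ is a high vowel flanked by voiceless consonants /k/ and /x/, so it deletes. /i/ is a high vowel flanked by voiceless consonants /x/ and /p/, so it deletes. /u/ is a high vowel flanked by voiceless consonants /f/ and /t/, so it deletes. → [arukxpft].
/bodosusupkobo/: /u/ is a high vowel flanked by voiceless consonants /s/ and /s/, so it deletes. /u/ is a high vowel flanked by voiceless consonants /s/ and /p/, so it deletes. → [bodosspkobo].
/furusekiwi/: the rule's environment is not met; surfaces unchanged as [furusekiwi].

arukxpft, bodosspkobo, furusekiwi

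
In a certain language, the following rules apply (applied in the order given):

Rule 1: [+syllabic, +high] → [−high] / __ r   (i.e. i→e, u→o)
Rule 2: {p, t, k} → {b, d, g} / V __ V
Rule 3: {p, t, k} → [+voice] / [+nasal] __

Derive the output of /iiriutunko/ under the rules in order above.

Rule 1 (pre-rhotic lowering): /i/ is a high vowel immediately before /r/, so it lowers to [e]. /iiriutunko/ → ieriutunko.
Rule 2 (intervocalic voicing): /t/ is a voiceless stop between vowels /u/ and /u/, so it voices to [d]. /ieriutunko/ → ieriudunko.
Rule 3 (post-nasal voicing): /k/ is a voiceless stop immediately after the nasal /n/, so it voices to [g]. /ieriudunko/ → ieriudungo.

ieriudungo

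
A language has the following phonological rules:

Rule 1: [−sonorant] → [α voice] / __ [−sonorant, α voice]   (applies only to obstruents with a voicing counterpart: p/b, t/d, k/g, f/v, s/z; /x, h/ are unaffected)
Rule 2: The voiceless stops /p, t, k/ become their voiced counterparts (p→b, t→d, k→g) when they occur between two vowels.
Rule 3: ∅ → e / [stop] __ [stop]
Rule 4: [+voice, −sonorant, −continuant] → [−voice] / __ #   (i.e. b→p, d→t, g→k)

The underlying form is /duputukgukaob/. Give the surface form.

Rule 1 (regressive voicing assimilation): /k/ precedes the voiced obstruent /g/, so it voices to [g] by assimilation. /duputukgukaob/ → duputuggukaob.
Rule 2 (intervocalic voicing): /p/ is a voiceless stop between vowels /u/ and /u/, so it voices to [b]. /t/ is a voiceless stop between vowels /u/ and /u/, so it voices to [d]. /k/ is a voiceless stop between vowels /u/ and /a/, so it voices to [g]. /duputuggukaob/ → dubuduggugaob.
Rule 3 (stop-cluster e-epenthesis): /g/ and /g/ form a stop–stop cluster, so [e] is inserted between them. /dubuduggugaob/ → dubudugegugaob.
Rule 4 (final devoicing): /b/ is a voiced stop in word-final position, so it devoices to [p]. /dubudugegugaob/ → dubudugegugaop.

dubudugegugaop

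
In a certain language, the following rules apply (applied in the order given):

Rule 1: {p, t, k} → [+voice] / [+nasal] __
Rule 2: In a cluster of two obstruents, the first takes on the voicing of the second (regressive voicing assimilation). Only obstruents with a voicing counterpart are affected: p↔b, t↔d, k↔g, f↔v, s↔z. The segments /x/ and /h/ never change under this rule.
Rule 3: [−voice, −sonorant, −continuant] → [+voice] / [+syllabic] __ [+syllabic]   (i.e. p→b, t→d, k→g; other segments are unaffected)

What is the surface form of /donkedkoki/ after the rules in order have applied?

dongetkogi

Rule 1 (post-nasal voicing): /k/ is a voiceless stop immediately after the nasal /n/, so it voices to [g]. /donkedkoki/ → dongedkoki.
Rule 2 (regressive voicing assimilation): /d/ precedes the voiceless obstruent /k/, so it devoices to [t] by assimilation. /dongedkoki/ → dongetkoki.
Rule 3 (intervocalic voicing): /k/ is a voiceless stop between vowels /o/ and /i/, so it voices to [g]. /dongetkoki/ → dongetkogi.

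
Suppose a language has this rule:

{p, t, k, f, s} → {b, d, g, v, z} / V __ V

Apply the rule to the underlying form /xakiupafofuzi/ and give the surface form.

/k/ is a voiceless obstruent between vowels /a/ and /i/, so it voices to [g].
/p/ is a voiceless obstruent between vowels /u/ and /a/, so it voices to [b].
/f/ is a voiceless obstruent between vowels /a/ and /o/, so it voices to [v].
/f/ is a voiceless obstruent between vowels /o/ and /u/, so it voices to [v].
Surface form: [xagiubavovuzi].

xagiubavovuzi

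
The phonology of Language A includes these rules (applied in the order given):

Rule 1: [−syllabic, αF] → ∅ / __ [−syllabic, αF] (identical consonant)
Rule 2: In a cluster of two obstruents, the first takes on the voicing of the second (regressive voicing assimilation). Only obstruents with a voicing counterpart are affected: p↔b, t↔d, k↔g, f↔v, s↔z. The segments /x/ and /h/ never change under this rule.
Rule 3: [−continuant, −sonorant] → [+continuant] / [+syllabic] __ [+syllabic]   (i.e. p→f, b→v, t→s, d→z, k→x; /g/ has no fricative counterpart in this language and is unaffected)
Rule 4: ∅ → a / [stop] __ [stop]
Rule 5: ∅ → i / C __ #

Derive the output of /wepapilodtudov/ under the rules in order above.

wefafilotatuzovi

Rule 1 (degemination): no segment meets the environment; /wepapilodtudov/ is unchanged.
Rule 2 (regressive voicing assimilation): /d/ precedes the voiceless obstruent /t/, so it devoices to [t] by assimilation. /wepapilodtudov/ → wepapilottudov.
Rule 3 (intervocalic spirantization): /p/ is a stop between vowels /e/ and /a/, so it spirantizes to the fricative [f]. /p/ is a stop between vowels /a/ and /i/, so it spirantizes to the fricative [f]. /d/ is a stop between vowels /u/ and /o/, so it spirantizes to the fricative [z]. /wepapilottudov/ → wefafilottuzov.
Rule 4 (stop-cluster a-epenthesis): /t/ and /t/ form a stop–stop cluster, so [a] is inserted between them. /wefafilottuzov/ → wefafilotatuzov.
Rule 5 (final i-epenthesis): the form ends in the consonant /v/, so [i] is inserted word-finally. /wefafilotatuzov/ → wefafilotatuzovi.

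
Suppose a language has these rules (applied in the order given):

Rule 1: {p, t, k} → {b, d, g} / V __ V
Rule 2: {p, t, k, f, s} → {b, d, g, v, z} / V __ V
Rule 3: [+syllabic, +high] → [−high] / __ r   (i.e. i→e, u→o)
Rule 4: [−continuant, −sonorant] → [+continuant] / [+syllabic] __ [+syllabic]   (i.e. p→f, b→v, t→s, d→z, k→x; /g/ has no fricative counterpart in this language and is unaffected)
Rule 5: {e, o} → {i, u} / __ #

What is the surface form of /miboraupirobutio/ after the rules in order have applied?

mivorauverovuziu

Rule 1 (intervocalic voicing): /p/ is a voiceless stop between vowels /u/ and /i/, so it voices to [b]. /t/ is a voiceless stop between vowels /u/ and /i/, so it voices to [d]. /miboraupirobutio/ → miboraubirobudio.
Rule 2 (intervocalic voicing): no segment meets the environment; /miboraubirobudio/ is unchanged.
Rule 3 (pre-rhotic lowering): /i/ is a high vowel immediately before /r/, so it lowers to [e]. /miboraubirobudio/ → miborauberobudio.
Rule 4 (intervocalic spirantization): /b/ is a stop between vowels /i/ and /o/, so it spirantizes to the fricative [v]. /b/ is a stop between vowels /u/ and /e/, so it spirantizes to the fricative [v]. /b/ is a stop between vowels /o/ and /u/, so it spirantizes to the fricative [v]. /d/ is a stop between vowels /u/ and /i/, so it spirantizes to the fricative [z]. /miborauberobudio/ → mivorauverovuzio.
Rule 5 (final vowel raising): /o/ is a mid vowel in word-final position, so it raises to [u]. /mivorauverovuzio/ → mivorauverovuziu.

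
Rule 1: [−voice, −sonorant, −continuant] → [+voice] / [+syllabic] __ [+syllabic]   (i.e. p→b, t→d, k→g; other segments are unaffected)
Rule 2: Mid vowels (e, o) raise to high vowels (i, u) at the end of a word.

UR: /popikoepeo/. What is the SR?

Rule 1 (intervocalic voicing): /p/ is a voiceless stop between vowels /o/ and /i/, so it voices to [b]. /k/ is a voiceless stop between vowels /i/ and /o/, so it voices to [g]. /p/ is a voiceless stop between vowels /e/ and /e/, so it voices to [b]. /popikoepeo/ → pobigoebeo.
Rule 2 (final vowel raising): /o/ is a mid vowel in word-final position, so it raises to [u]. /pobigoebeo/ → pobigoebeu.

pobigoebeu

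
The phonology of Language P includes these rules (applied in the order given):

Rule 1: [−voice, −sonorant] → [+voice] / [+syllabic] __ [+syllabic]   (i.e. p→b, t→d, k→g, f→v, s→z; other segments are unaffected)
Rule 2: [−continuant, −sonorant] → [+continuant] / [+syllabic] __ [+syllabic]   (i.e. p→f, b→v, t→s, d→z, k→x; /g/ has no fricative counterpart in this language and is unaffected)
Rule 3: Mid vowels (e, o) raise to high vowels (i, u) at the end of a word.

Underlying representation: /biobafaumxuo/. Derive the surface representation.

biovavaumxuu

Rule 1 (intervocalic voicing): /f/ is a voiceless obstruent between vowels /a/ and /a/, so it voices to [v]. /biobafaumxuo/ → biobavaumxuo.
Rule 2 (intervocalic spirantization): /b/ is a stop between vowels /o/ and /a/, so it spirantizes to the fricative [v]. /biobavaumxuo/ → biovavaumxuo.
Rule 3 (final vowel raising): /o/ is a mid vowel in word-final position, so it raises to [u]. /biovavaumxuo/ → biovavaumxuu.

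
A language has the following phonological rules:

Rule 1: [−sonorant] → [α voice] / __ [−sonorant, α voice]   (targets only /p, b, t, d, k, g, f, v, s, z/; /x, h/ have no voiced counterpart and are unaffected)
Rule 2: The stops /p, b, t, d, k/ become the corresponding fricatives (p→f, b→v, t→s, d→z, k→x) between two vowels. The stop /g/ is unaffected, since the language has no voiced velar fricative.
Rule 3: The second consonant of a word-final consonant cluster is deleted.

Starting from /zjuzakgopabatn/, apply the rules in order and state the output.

Rule 1 (regressive voicing assimilation): /k/ precedes the voiced obstruent /g/, so it voices to [g] by assimilation. /zjuzakgopabatn/ → zjuzaggopabatn.
Rule 2 (intervocalic spirantization): /p/ is a stop between vowels /o/ and /a/, so it spirantizes to the fricative [f]. /b/ is a stop between vowels /a/ and /a/, so it spirantizes to the fricative [v]. /zjuzaggopabatn/ → zjuzaggofavatn.
Rule 3 (final cluster simplification): /n/ is the second consonant of a word-final cluster /tn/, so it deletes. /zjuzaggofavatn/ → zjuzaggofavat.

zjuzaggofavat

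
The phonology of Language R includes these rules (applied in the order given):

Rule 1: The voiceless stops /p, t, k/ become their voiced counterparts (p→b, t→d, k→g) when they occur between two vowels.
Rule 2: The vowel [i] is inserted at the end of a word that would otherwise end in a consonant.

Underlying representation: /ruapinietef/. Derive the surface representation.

ruabiniedefi

Rule 1 (intervocalic voicing): /p/ is a voiceless stop between vowels /a/ and /i/, so it voices to [b]. /t/ is a voiceless stop between vowels /e/ and /e/, so it voices to [d]. /ruapinietef/ → ruabiniedef.
Rule 2 (final i-epenthesis): the form ends in the consonant /f/, so [i] is inserted word-finally. /ruabiniedef/ → ruabiniedefi.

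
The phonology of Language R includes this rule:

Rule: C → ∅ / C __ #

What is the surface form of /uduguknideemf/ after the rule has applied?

/f/ is the second consonant of a word-final cluster /mf/, so it deletes.
The other instances of /d/, /g/, /k/, /n/, /m/ do not occur in the required environment and remain unchanged.
Surface form: [uduguknideem].

uduguknideem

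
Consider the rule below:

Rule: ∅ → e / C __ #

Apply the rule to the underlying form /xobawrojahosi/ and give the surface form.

No segment of /xobawrojahosi/ meets the structural description of the rule, so the form surfaces unchanged.

xobawrojahosi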